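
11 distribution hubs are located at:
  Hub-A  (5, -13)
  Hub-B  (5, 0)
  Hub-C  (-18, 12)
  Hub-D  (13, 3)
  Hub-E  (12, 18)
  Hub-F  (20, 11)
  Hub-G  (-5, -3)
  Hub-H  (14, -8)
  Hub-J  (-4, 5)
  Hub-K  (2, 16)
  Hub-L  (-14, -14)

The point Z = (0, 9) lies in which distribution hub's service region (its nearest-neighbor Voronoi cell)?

Hub-J

Squared Euclidean distances:
d²(Z, Hub-A) = (0−5)² + (9−(-13))² = 25 + 484 = 509
d²(Z, Hub-B) = (0−5)² + (9−0)² = 25 + 81 = 106
d²(Z, Hub-C) = (0−(-18))² + (9−12)² = 324 + 9 = 333
d²(Z, Hub-D) = (0−13)² + (9−3)² = 169 + 36 = 205
d²(Z, Hub-E) = (0−12)² + (9−18)² = 144 + 81 = 225
d²(Z, Hub-F) = (0−20)² + (9−11)² = 400 + 4 = 404
d²(Z, Hub-G) = (0−(-5))² + (9−(-3))² = 25 + 144 = 169
d²(Z, Hub-H) = (0−14)² + (9−(-8))² = 196 + 289 = 485
d²(Z, Hub-J) = (0−(-4))² + (9−5)² = 16 + 16 = 32
d²(Z, Hub-K) = (0−2)² + (9−16)² = 4 + 49 = 53
d²(Z, Hub-L) = (0−(-14))² + (9−(-14))² = 196 + 529 = 725
The smallest is to Hub-J, so Z lies in the Voronoi region of Hub-J.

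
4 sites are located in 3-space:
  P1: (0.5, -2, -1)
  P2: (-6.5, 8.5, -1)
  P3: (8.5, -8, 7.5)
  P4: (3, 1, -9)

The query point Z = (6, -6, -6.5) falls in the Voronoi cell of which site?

P4

Since √ is increasing, it suffices to compare squared distances:
|ZP1|² = (6−0.5)² + (-6−(-2))² + (-6.5−(-1))² = 30.25 + 16 + 30.25 = 76.5
|ZP2|² = (6−(-6.5))² + (-6−8.5)² + (-6.5−(-1))² = 156.25 + 210.25 + 30.25 = 396.75
|ZP3|² = (6−8.5)² + (-6−(-8))² + (-6.5−7.5)² = 6.25 + 4 + 196 = 206.25
|ZP4|² = (6−3)² + (-6−1)² + (-6.5−(-9))² = 9 + 49 + 6.25 = 64.25
The smallest is to P4, so Z lies in the Voronoi region of P4.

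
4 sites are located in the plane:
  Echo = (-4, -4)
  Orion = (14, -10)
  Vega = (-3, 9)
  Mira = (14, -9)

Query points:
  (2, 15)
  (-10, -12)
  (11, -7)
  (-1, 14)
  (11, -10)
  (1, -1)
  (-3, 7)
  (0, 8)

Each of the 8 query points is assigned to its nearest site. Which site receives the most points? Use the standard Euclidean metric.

Vega

(2, 15) — d² to each: Echo:397, Orion:769, Vega:61, Mira:720 → nearest is Vega
(-10, -12) — d² to each: Echo:100, Orion:580, Vega:490, Mira:585 → nearest is Echo
(11, -7) — d² to each: Echo:234, Orion:18, Vega:452, Mira:13 → nearest is Mira
(-1, 14) — d² to each: Echo:333, Orion:801, Vega:29, Mira:754 → nearest is Vega
(11, -10) — d² to each: Echo:261, Orion:9, Vega:557, Mira:10 → nearest is Orion
(1, -1) — d² to each: Echo:34, Orion:250, Vega:116, Mira:233 → nearest is Echo
(-3, 7) — d² to each: Echo:122, Orion:578, Vega:4, Mira:545 → nearest is Vega
(0, 8) — d² to each: Echo:160, Orion:520, Vega:10, Mira:485 → nearest is Vega
Tally — Echo:2, Orion:1, Vega:4, Mira:1. Vega captures the most (4).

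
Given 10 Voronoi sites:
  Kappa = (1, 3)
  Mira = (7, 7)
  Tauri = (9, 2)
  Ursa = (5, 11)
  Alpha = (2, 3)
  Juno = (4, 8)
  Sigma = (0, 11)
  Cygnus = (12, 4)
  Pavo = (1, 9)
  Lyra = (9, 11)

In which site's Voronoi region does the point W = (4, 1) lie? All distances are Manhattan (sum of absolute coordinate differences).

Alpha

d(W, Kappa) = |4−1| + |1−3| = 3 + 2 = 5
d(W, Mira) = |4−7| + |1−7| = 3 + 6 = 9
d(W, Tauri) = |4−9| + |1−2| = 5 + 1 = 6
d(W, Ursa) = |4−5| + |1−11| = 1 + 10 = 11
d(W, Alpha) = |4−2| + |1−3| = 2 + 2 = 4
d(W, Juno) = |4−4| + |1−8| = 0 + 7 = 7
d(W, Sigma) = |4−0| + |1−11| = 4 + 10 = 14
d(W, Cygnus) = |4−12| + |1−4| = 8 + 3 = 11
d(W, Pavo) = |4−1| + |1−9| = 3 + 8 = 11
d(W, Lyra) = |4−9| + |1−11| = 5 + 10 = 15
The smallest is to Alpha, so W lies in the Voronoi region of Alpha.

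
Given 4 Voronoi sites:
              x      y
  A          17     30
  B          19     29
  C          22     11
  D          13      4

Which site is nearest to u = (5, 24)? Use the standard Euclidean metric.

A

Squared Euclidean distances:
|uA|² = (5−17)² + (24−30)² = 144 + 36 = 180
|uB|² = (5−19)² + (24−29)² = 196 + 25 = 221
|uC|² = (5−22)² + (24−11)² = 289 + 169 = 458
|uD|² = (5−13)² + (24−4)² = 64 + 400 = 464
Minimum is at A.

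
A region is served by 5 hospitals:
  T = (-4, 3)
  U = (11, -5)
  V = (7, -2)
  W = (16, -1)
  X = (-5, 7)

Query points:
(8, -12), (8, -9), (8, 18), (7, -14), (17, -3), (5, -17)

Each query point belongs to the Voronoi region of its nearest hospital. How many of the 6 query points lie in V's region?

(8, -12) — d² to each: T:369, U:58, V:101, W:185, X:530 → nearest is U
(8, -9) — d² to each: T:288, U:25, V:50, W:128, X:425 → nearest is U
(8, 18) — d² to each: T:369, U:538, V:401, W:425, X:290 → nearest is X
(7, -14) — d² to each: T:410, U:97, V:144, W:250, X:585 → nearest is U
(17, -3) — d² to each: T:477, U:40, V:101, W:5, X:584 → nearest is W
(5, -17) — d² to each: T:481, U:180, V:229, W:377, X:676 → nearest is U
0 of the 6 points have V as nearest.

0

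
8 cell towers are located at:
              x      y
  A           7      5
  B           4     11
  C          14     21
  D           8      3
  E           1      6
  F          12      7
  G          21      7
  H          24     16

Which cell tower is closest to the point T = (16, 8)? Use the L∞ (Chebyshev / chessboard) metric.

F

d(T,A) = max(9, 3) = 9
d(T,B) = max(12, 3) = 12
d(T,C) = max(2, 13) = 13
d(T,D) = max(8, 5) = 8
d(T,E) = max(15, 2) = 15
d(T,F) = max(4, 1) = 4
d(T,G) = max(5, 1) = 5
d(T,H) = max(8, 8) = 8
F is nearest.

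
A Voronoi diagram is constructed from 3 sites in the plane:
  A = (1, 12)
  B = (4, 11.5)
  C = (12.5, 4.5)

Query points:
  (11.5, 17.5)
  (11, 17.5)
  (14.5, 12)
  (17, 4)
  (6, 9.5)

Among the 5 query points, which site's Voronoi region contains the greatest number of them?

B

(11.5, 17.5) — d² to each: A:140.5, B:92.25, C:170 → nearest is B
(11, 17.5) — d² to each: A:130.25, B:85, C:171.25 → nearest is B
(14.5, 12) — d² to each: A:182.25, B:110.5, C:60.25 → nearest is C
(17, 4) — d² to each: A:320, B:225.25, C:20.5 → nearest is C
(6, 9.5) — d² to each: A:31.25, B:8, C:67.25 → nearest is B
Tally — B:3, C:2. B captures the most (3).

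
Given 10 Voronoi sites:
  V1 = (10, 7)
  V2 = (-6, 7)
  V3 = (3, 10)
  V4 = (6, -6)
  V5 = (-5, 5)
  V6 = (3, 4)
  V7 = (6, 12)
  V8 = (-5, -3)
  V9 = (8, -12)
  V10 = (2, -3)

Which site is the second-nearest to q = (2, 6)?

V3

Compare squared distances (the ordering matches that of the actual distances):
|qV1|² = 64 + 1 = 65
|qV2|² = 64 + 1 = 65
|qV3|² = 1 + 16 = 17
|qV4|² = 16 + 144 = 160
|qV5|² = 49 + 1 = 50
|qV6|² = 1 + 4 = 5
|qV7|² = 16 + 36 = 52
|qV8|² = 49 + 81 = 130
|qV9|² = 36 + 324 = 360
d²(q, V10) = 0 + 81 = 81
Sorted ascending: V6, V3, V5, … — the second-nearest is V3.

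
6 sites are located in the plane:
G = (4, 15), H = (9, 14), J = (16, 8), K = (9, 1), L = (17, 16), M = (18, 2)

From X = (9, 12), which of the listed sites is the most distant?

Compare squared distances (the ordering matches that of the actual distances):
|XG|² = (9−4)² + (12−15)² = 25 + 9 = 34
|XH|² = (9−9)² + (12−14)² = 0 + 4 = 4
|XJ|² = (9−16)² + (12−8)² = 49 + 16 = 65
|XK|² = (9−9)² + (12−1)² = 0 + 121 = 121
|XL|² = (9−17)² + (12−16)² = 64 + 16 = 80
|XM|² = (9−18)² + (12−2)² = 81 + 100 = 181
The largest is to M.

M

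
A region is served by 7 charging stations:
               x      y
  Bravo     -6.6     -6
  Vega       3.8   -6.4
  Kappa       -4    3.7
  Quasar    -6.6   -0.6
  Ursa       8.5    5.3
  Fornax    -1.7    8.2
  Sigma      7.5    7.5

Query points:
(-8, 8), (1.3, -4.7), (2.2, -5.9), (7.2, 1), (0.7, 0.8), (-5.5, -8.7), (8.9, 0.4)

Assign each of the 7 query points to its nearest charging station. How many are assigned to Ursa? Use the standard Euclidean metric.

(-8, 8) — d² to each: Bravo:197.96, Vega:346.6, Kappa:34.49, Quasar:75.92, Ursa:279.54, Fornax:39.73, Sigma:240.5 → nearest is Kappa
(1.3, -4.7) — d² to each: Bravo:64.1, Vega:9.14, Kappa:98.65, Quasar:79.22, Ursa:151.84, Fornax:175.41, Sigma:187.28 → nearest is Vega
(2.2, -5.9) — d² to each: Bravo:77.45, Vega:2.81, Kappa:130.6, Quasar:105.53, Ursa:165.13, Fornax:214.02, Sigma:207.65 → nearest is Vega
(7.2, 1) — d² to each: Bravo:239.44, Vega:66.32, Kappa:132.73, Quasar:193, Ursa:20.18, Fornax:131.05, Sigma:42.34 → nearest is Ursa
(0.7, 0.8) — d² to each: Bravo:99.53, Vega:61.45, Kappa:30.5, Quasar:55.25, Ursa:81.09, Fornax:60.52, Sigma:91.13 → nearest is Kappa
(-5.5, -8.7) — d² to each: Bravo:8.5, Vega:91.78, Kappa:156.01, Quasar:66.82, Ursa:392, Fornax:300.05, Sigma:431.44 → nearest is Bravo
(8.9, 0.4) — d² to each: Bravo:281.21, Vega:72.25, Kappa:177.3, Quasar:241.25, Ursa:24.17, Fornax:173.2, Sigma:52.37 → nearest is Ursa
2 of the 7 points have Ursa as nearest.

2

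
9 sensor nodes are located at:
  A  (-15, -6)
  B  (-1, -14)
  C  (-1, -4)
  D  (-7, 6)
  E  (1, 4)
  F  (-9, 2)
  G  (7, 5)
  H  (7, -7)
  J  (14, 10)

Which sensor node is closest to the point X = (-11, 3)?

F

Since √ is increasing, it suffices to compare squared distances:
|XA|² = 16 + 81 = 97
|XB|² = 100 + 289 = 389
|XC|² = 100 + 49 = 149
|XD|² = 16 + 9 = 25
|XE|² = 144 + 1 = 145
|XF|² = 4 + 1 = 5
|XG|² = 324 + 4 = 328
|XH|² = 324 + 100 = 424
|XJ|² = 625 + 49 = 674
F is nearest.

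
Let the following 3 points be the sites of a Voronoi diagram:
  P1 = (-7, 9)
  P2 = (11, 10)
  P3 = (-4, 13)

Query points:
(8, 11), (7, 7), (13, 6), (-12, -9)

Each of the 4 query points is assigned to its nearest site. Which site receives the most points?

P2

(8, 11) — d² to each: P1:229, P2:10, P3:148 → nearest is P2
(7, 7) — d² to each: P1:200, P2:25, P3:157 → nearest is P2
(13, 6) — d² to each: P1:409, P2:20, P3:338 → nearest is P2
(-12, -9) — d² to each: P1:349, P2:890, P3:548 → nearest is P1
Tally — P1:1, P2:3. P2 captures the most (3).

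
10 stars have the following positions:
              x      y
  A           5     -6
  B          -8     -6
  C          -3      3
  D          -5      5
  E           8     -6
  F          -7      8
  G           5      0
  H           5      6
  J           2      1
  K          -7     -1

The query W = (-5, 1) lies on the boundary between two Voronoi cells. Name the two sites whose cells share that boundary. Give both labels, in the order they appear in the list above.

C and K

Squared distances from W to each site:
|WA|² = (-5−5)² + (1−(-6))² = 100 + 49 = 149
|WB|² = (-5−(-8))² + (1−(-6))² = 9 + 49 = 58
|WC|² = (-5−(-3))² + (1−3)² = 4 + 4 = 8
|WD|² = (-5−(-5))² + (1−5)² = 0 + 16 = 16
|WE|² = (-5−8)² + (1−(-6))² = 169 + 49 = 218
|WF|² = (-5−(-7))² + (1−8)² = 4 + 49 = 53
|WG|² = (-5−5)² + (1−0)² = 100 + 1 = 101
|WH|² = (-5−5)² + (1−6)² = 100 + 25 = 125
|WJ|² = (-5−2)² + (1−1)² = 49 + 0 = 49
|WK|² = (-5−(-7))² + (1−(-1))² = 4 + 4 = 8
W is equidistant from C and K (both at squared distance 8), and every other site is strictly farther — so W lies on the C–K Voronoi edge.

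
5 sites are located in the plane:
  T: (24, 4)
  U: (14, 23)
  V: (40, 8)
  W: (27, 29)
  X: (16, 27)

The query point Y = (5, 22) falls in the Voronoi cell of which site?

Since √ is increasing, it suffices to compare squared distances:
|YT|² = 361 + 324 = 685
|YU|² = 81 + 1 = 82
|YV|² = 1225 + 196 = 1421
|YW|² = 484 + 49 = 533
|YX|² = 121 + 25 = 146
Minimum is at U.

U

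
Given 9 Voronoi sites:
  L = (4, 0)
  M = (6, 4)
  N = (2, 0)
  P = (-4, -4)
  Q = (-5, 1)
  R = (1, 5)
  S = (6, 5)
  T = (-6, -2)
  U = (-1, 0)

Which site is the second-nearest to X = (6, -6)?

Since √ is increasing, it suffices to compare squared distances:
|XL|² = (6−4)² + (-6−0)² = 4 + 36 = 40
|XM|² = (6−6)² + (-6−4)² = 0 + 100 = 100
|XN|² = (6−2)² + (-6−0)² = 16 + 36 = 52
|XP|² = (6−(-4))² + (-6−(-4))² = 100 + 4 = 104
|XQ|² = (6−(-5))² + (-6−1)² = 121 + 49 = 170
|XR|² = (6−1)² + (-6−5)² = 25 + 121 = 146
|XS|² = (6−6)² + (-6−5)² = 0 + 121 = 121
|XT|² = (6−(-6))² + (-6−(-2))² = 144 + 16 = 160
|XU|² = (6−(-1))² + (-6−0)² = 49 + 36 = 85
Sorted ascending: L, N, U, … — the second-nearest is N.

N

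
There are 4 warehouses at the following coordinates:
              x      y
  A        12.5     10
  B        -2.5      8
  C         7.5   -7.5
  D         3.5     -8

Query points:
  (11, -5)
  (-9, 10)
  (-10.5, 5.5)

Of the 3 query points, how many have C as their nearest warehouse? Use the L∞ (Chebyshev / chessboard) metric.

(11, -5) — d to each: A:15, B:13.5, C:3.5, D:7.5 → nearest is C
(-9, 10) — d to each: A:21.5, B:6.5, C:17.5, D:18 → nearest is B
(-10.5, 5.5) — d to each: A:23, B:8, C:18, D:14 → nearest is B
1 of the 3 points has C as nearest.

1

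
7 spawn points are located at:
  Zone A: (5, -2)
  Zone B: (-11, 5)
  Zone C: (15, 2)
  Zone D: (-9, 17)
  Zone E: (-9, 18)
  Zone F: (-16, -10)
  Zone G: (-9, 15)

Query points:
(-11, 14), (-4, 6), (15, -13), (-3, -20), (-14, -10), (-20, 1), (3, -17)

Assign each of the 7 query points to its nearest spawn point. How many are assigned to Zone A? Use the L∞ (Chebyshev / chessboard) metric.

2

(-11, 14) — d to each: Zone A:16, Zone B:9, Zone C:26, Zone D:3, Zone E:4, Zone F:24, Zone G:2 → nearest is Zone G
(-4, 6) — d to each: Zone A:9, Zone B:7, Zone C:19, Zone D:11, Zone E:12, Zone F:16, Zone G:9 → nearest is Zone B
(15, -13) — d to each: Zone A:11, Zone B:26, Zone C:15, Zone D:30, Zone E:31, Zone F:31, Zone G:28 → nearest is Zone A
(-3, -20) — d to each: Zone A:18, Zone B:25, Zone C:22, Zone D:37, Zone E:38, Zone F:13, Zone G:35 → nearest is Zone F
(-14, -10) — d to each: Zone A:19, Zone B:15, Zone C:29, Zone D:27, Zone E:28, Zone F:2, Zone G:25 → nearest is Zone F
(-20, 1) — d to each: Zone A:25, Zone B:9, Zone C:35, Zone D:16, Zone E:17, Zone F:11, Zone G:14 → nearest is Zone B
(3, -17) — d to each: Zone A:15, Zone B:22, Zone C:19, Zone D:34, Zone E:35, Zone F:19, Zone G:32 → nearest is Zone A
2 of the 7 points have Zone A as nearest.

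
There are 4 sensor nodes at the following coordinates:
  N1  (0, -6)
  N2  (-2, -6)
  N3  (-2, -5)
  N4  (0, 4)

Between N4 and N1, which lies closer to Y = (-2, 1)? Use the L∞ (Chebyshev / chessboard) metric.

N4

d(Y,N4) = max(2, 3) = 3
d(Y,N1) = max(2, 7) = 7
3 < 7, so N4 is closer.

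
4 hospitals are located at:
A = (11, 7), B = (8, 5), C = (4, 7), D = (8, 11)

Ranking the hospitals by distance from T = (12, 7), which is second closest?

Compare squared distances (the ordering matches that of the actual distances):
|TA|² = (12−11)² + (7−7)² = 1 + 0 = 1
|TB|² = (12−8)² + (7−5)² = 16 + 4 = 20
|TC|² = (12−4)² + (7−7)² = 64 + 0 = 64
|TD|² = (12−8)² + (7−11)² = 16 + 16 = 32
Sorted ascending: A, B, D, … — the second-nearest is B.

B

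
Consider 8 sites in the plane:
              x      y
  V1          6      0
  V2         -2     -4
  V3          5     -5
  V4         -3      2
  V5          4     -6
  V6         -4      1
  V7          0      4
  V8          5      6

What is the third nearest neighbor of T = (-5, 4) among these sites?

V7

Squared Euclidean distances:
|TV1|² = (-5−6)² + (4−0)² = 121 + 16 = 137
|TV2|² = (-5−(-2))² + (4−(-4))² = 9 + 64 = 73
|TV3|² = (-5−5)² + (4−(-5))² = 100 + 81 = 181
|TV4|² = (-5−(-3))² + (4−2)² = 4 + 4 = 8
|TV5|² = (-5−4)² + (4−(-6))² = 81 + 100 = 181
|TV6|² = (-5−(-4))² + (4−1)² = 1 + 9 = 10
|TV7|² = (-5−0)² + (4−4)² = 25 + 0 = 25
|TV8|² = (-5−5)² + (4−6)² = 100 + 4 = 104
Sorted ascending: V4, V6, V7, V2, … — the third-nearest is V7.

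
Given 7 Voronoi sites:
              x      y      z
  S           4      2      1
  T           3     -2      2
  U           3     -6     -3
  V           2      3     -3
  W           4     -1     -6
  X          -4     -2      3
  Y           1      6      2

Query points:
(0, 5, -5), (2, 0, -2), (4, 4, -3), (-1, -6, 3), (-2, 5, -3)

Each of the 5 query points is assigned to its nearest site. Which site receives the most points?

V

(0, 5, -5) — d² to each: S:61, T:107, U:134, V:12, W:53, X:129, Y:51 → nearest is V
(2, 0, -2) — d² to each: S:17, T:21, U:38, V:10, W:21, X:65, Y:53 → nearest is V
(4, 4, -3) — d² to each: S:20, T:62, U:101, V:5, W:34, X:136, Y:38 → nearest is V
(-1, -6, 3) — d² to each: S:93, T:33, U:52, V:126, W:131, X:25, Y:149 → nearest is X
(-2, 5, -3) — d² to each: S:61, T:99, U:146, V:20, W:81, X:89, Y:35 → nearest is V
Tally — V:4, X:1. V captures the most (4).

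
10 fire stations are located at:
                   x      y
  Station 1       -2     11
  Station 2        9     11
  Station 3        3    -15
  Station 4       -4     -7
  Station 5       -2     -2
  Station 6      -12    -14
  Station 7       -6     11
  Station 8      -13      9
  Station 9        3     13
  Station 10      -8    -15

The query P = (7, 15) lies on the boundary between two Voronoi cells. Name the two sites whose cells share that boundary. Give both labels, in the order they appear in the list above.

Squared distances from P to each site:
d²(P, Station 1) = (7−(-2))² + (15−11)² = 81 + 16 = 97
d²(P, Station 2) = (7−9)² + (15−11)² = 4 + 16 = 20
d²(P, Station 3) = (7−3)² + (15−(-15))² = 16 + 900 = 916
d²(P, Station 4) = (7−(-4))² + (15−(-7))² = 121 + 484 = 605
d²(P, Station 5) = (7−(-2))² + (15−(-2))² = 81 + 289 = 370
d²(P, Station 6) = (7−(-12))² + (15−(-14))² = 361 + 841 = 1202
d²(P, Station 7) = (7−(-6))² + (15−11)² = 169 + 16 = 185
d²(P, Station 8) = (7−(-13))² + (15−9)² = 400 + 36 = 436
d²(P, Station 9) = (7−3)² + (15−13)² = 16 + 4 = 20
d²(P, Station 10) = (7−(-8))² + (15−(-15))² = 225 + 900 = 1125
P is equidistant from Station 2 and Station 9 (both at squared distance 20), and every other site is strictly farther — so P lies on the Station 2–Station 9 Voronoi edge.

Station 2 and Station 9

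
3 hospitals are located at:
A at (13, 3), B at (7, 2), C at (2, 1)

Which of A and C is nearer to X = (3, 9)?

C

Compare squared distances:
|XA|² = (3−13)² + (9−3)² = 100 + 36 = 136
|XC|² = (3−2)² + (9−1)² = 1 + 64 = 65
136 > 65, so C is closer.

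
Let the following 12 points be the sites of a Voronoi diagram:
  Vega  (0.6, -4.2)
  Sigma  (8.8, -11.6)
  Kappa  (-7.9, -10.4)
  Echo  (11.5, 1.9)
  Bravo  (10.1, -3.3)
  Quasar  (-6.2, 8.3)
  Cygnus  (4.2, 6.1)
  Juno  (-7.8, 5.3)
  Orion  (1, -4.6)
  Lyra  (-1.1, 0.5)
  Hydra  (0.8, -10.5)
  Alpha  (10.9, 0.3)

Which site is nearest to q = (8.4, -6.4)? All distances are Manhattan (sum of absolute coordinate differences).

d(q, Vega) = |8.4−0.6| + |-6.4−(-4.2)| = 7.8 + 2.2 = 10
d(q, Sigma) = |8.4−8.8| + |-6.4−(-11.6)| = 0.4 + 5.2 = 5.6
d(q, Kappa) = |8.4−(-7.9)| + |-6.4−(-10.4)| = 16.3 + 4 = 20.3
d(q, Echo) = |8.4−11.5| + |-6.4−1.9| = 3.1 + 8.3 = 11.4
d(q, Bravo) = |8.4−10.1| + |-6.4−(-3.3)| = 1.7 + 3.1 = 4.8
d(q, Quasar) = |8.4−(-6.2)| + |-6.4−8.3| = 14.6 + 14.7 = 29.3
d(q, Cygnus) = |8.4−4.2| + |-6.4−6.1| = 4.2 + 12.5 = 16.7
d(q, Juno) = |8.4−(-7.8)| + |-6.4−5.3| = 16.2 + 11.7 = 27.9
d(q, Orion) = |8.4−1| + |-6.4−(-4.6)| = 7.4 + 1.8 = 9.2
d(q, Lyra) = |8.4−(-1.1)| + |-6.4−0.5| = 9.5 + 6.9 = 16.4
d(q, Hydra) = |8.4−0.8| + |-6.4−(-10.5)| = 7.6 + 4.1 = 11.7
d(q, Alpha) = |8.4−10.9| + |-6.4−0.3| = 2.5 + 6.7 = 9.2
The smallest is to Bravo, so q lies in the Voronoi region of Bravo.

Bravo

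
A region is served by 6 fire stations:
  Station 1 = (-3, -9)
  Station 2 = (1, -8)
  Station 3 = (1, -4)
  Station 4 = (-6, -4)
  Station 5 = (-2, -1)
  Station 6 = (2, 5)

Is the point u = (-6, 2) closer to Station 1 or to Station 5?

Station 5

Compare squared distances:
d²(u, Station 1) = (-6−(-3))² + (2−(-9))² = 9 + 121 = 130
d²(u, Station 5) = (-6−(-2))² + (2−(-1))² = 16 + 9 = 25
130 > 25, so Station 5 is closer.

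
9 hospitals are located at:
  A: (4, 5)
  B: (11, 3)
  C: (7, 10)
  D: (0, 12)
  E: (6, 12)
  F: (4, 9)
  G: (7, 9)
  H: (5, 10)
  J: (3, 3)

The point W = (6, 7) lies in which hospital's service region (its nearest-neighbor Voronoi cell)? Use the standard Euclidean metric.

Compare squared distances (the ordering matches that of the actual distances):
|WA|² = (6−4)² + (7−5)² = 4 + 4 = 8
|WB|² = (6−11)² + (7−3)² = 25 + 16 = 41
|WC|² = (6−7)² + (7−10)² = 1 + 9 = 10
|WD|² = (6−0)² + (7−12)² = 36 + 25 = 61
|WE|² = (6−6)² + (7−12)² = 0 + 25 = 25
|WF|² = (6−4)² + (7−9)² = 4 + 4 = 8
|WG|² = (6−7)² + (7−9)² = 1 + 4 = 5
|WH|² = (6−5)² + (7−10)² = 1 + 9 = 10
|WJ|² = (6−3)² + (7−3)² = 9 + 16 = 25
The smallest is to G, so W lies in the Voronoi region of G.

G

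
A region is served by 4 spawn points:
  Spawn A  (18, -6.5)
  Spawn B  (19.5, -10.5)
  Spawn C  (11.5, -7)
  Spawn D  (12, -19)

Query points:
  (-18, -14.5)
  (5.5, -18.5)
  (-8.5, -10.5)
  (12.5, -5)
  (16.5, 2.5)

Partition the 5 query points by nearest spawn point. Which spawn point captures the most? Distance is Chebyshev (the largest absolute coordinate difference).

Spawn C

(-18, -14.5) — d to each: Spawn A:36, Spawn B:37.5, Spawn C:29.5, Spawn D:30 → nearest is Spawn C
(5.5, -18.5) — d to each: Spawn A:12.5, Spawn B:14, Spawn C:11.5, Spawn D:6.5 → nearest is Spawn D
(-8.5, -10.5) — d to each: Spawn A:26.5, Spawn B:28, Spawn C:20, Spawn D:20.5 → nearest is Spawn C
(12.5, -5) — d to each: Spawn A:5.5, Spawn B:7, Spawn C:2, Spawn D:14 → nearest is Spawn C
(16.5, 2.5) — d to each: Spawn A:9, Spawn B:13, Spawn C:9.5, Spawn D:21.5 → nearest is Spawn A
Tally — Spawn A:1, Spawn C:3, Spawn D:1. Spawn C captures the most (3).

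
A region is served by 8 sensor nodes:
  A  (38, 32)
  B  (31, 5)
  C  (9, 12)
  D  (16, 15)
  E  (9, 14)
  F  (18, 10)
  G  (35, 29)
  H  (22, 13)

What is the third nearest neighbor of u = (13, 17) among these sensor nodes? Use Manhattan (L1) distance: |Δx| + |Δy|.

C

d(u,A) = 25 + 15 = 40
d(u,B) = 18 + 12 = 30
d(u,C) = 4 + 5 = 9
d(u,D) = 3 + 2 = 5
d(u,E) = 4 + 3 = 7
d(u,F) = 5 + 7 = 12
d(u,G) = 22 + 12 = 34
d(u,H) = 9 + 4 = 13
Sorted ascending: D, E, C, F, … — the third-nearest is C.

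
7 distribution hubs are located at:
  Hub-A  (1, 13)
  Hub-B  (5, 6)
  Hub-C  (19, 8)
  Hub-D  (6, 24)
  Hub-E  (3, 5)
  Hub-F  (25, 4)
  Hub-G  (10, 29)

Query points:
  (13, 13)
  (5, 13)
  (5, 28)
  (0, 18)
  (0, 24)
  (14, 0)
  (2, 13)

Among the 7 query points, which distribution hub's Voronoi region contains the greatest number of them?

(13, 13) — d² to each: Hub-A:144, Hub-B:113, Hub-C:61, Hub-D:170, Hub-E:164, Hub-F:225, Hub-G:265 → nearest is Hub-C
(5, 13) — d² to each: Hub-A:16, Hub-B:49, Hub-C:221, Hub-D:122, Hub-E:68, Hub-F:481, Hub-G:281 → nearest is Hub-A
(5, 28) — d² to each: Hub-A:241, Hub-B:484, Hub-C:596, Hub-D:17, Hub-E:533, Hub-F:976, Hub-G:26 → nearest is Hub-D
(0, 18) — d² to each: Hub-A:26, Hub-B:169, Hub-C:461, Hub-D:72, Hub-E:178, Hub-F:821, Hub-G:221 → nearest is Hub-A
(0, 24) — d² to each: Hub-A:122, Hub-B:349, Hub-C:617, Hub-D:36, Hub-E:370, Hub-F:1025, Hub-G:125 → nearest is Hub-D
(14, 0) — d² to each: Hub-A:338, Hub-B:117, Hub-C:89, Hub-D:640, Hub-E:146, Hub-F:137, Hub-G:857 → nearest is Hub-C
(2, 13) — d² to each: Hub-A:1, Hub-B:58, Hub-C:314, Hub-D:137, Hub-E:65, Hub-F:610, Hub-G:320 → nearest is Hub-A
Tally — Hub-A:3, Hub-C:2, Hub-D:2. Hub-A captures the most (3).

Hub-A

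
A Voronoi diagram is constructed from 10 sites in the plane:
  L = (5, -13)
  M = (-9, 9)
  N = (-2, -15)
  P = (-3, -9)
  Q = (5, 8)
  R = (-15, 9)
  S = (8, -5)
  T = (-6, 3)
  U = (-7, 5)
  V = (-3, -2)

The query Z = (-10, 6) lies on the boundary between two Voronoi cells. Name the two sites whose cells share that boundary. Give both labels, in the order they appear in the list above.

Squared distances from Z to each site:
|ZL|² = (-10−5)² + (6−(-13))² = 225 + 361 = 586
|ZM|² = (-10−(-9))² + (6−9)² = 1 + 9 = 10
|ZN|² = (-10−(-2))² + (6−(-15))² = 64 + 441 = 505
|ZP|² = (-10−(-3))² + (6−(-9))² = 49 + 225 = 274
|ZQ|² = (-10−5)² + (6−8)² = 225 + 4 = 229
|ZR|² = (-10−(-15))² + (6−9)² = 25 + 9 = 34
|ZS|² = (-10−8)² + (6−(-5))² = 324 + 121 = 445
|ZT|² = (-10−(-6))² + (6−3)² = 16 + 9 = 25
|ZU|² = (-10−(-7))² + (6−5)² = 9 + 1 = 10
|ZV|² = (-10−(-3))² + (6−(-2))² = 49 + 64 = 113
Z is equidistant from M and U (both at squared distance 10), and every other site is strictly farther — so Z lies on the M–U Voronoi edge.

M and U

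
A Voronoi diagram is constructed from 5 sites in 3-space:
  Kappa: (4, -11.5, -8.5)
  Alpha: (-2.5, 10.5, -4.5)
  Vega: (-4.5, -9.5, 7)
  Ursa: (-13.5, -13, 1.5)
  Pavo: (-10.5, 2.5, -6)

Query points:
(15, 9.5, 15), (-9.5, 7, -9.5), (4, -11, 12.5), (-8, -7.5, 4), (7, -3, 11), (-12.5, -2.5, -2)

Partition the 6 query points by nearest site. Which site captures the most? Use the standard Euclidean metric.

(15, 9.5, 15) — d² to each: Kappa:1114.25, Alpha:687.5, Vega:805.25, Ursa:1500.75, Pavo:1140.25 → nearest is Alpha
(-9.5, 7, -9.5) — d² to each: Kappa:525.5, Alpha:86.25, Vega:569.5, Ursa:537, Pavo:33.5 → nearest is Pavo
(4, -11, 12.5) — d² to each: Kappa:441.25, Alpha:793.5, Vega:104.75, Ursa:431.25, Pavo:734.75 → nearest is Vega
(-8, -7.5, 4) — d² to each: Kappa:316.25, Alpha:426.5, Vega:25.25, Ursa:66.75, Pavo:206.25 → nearest is Vega
(7, -3, 11) — d² to each: Kappa:461.5, Alpha:512.75, Vega:190.5, Ursa:610.5, Pavo:625.5 → nearest is Vega
(-12.5, -2.5, -2) — d² to each: Kappa:395.5, Alpha:275.25, Vega:194, Ursa:123.5, Pavo:45 → nearest is Pavo
Tally — Alpha:1, Vega:3, Pavo:2. Vega captures the most (3).

Vega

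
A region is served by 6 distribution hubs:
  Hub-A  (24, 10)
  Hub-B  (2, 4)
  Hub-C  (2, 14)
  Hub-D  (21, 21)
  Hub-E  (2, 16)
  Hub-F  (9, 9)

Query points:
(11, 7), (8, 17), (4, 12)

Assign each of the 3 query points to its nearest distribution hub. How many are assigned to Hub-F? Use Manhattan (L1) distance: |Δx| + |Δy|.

(11, 7) — d to each: Hub-A:16, Hub-B:12, Hub-C:16, Hub-D:24, Hub-E:18, Hub-F:4 → nearest is Hub-F
(8, 17) — d to each: Hub-A:23, Hub-B:19, Hub-C:9, Hub-D:17, Hub-E:7, Hub-F:9 → nearest is Hub-E
(4, 12) — d to each: Hub-A:22, Hub-B:10, Hub-C:4, Hub-D:26, Hub-E:6, Hub-F:8 → nearest is Hub-C
1 of the 3 points has Hub-F as nearest.

1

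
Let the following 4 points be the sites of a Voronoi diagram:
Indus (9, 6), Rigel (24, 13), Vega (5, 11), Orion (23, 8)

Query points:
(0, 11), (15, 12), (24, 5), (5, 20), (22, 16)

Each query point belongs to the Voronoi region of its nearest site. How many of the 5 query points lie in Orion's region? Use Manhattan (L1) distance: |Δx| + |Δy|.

1

(0, 11) — d to each: Indus:14, Rigel:26, Vega:5, Orion:26 → nearest is Vega
(15, 12) — d to each: Indus:12, Rigel:10, Vega:11, Orion:12 → nearest is Rigel
(24, 5) — d to each: Indus:16, Rigel:8, Vega:25, Orion:4 → nearest is Orion
(5, 20) — d to each: Indus:18, Rigel:26, Vega:9, Orion:30 → nearest is Vega
(22, 16) — d to each: Indus:23, Rigel:5, Vega:22, Orion:9 → nearest is Rigel
1 of the 5 points has Orion as nearest.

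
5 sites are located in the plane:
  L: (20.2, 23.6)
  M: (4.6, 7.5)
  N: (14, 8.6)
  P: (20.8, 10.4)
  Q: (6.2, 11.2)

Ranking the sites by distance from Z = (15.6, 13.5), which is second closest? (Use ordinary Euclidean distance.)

P

Since √ is increasing, it suffices to compare squared distances:
|ZL|² = (15.6−20.2)² + (13.5−23.6)² = 21.16 + 102.01 = 123.17
|ZM|² = (15.6−4.6)² + (13.5−7.5)² = 121 + 36 = 157
|ZN|² = (15.6−14)² + (13.5−8.6)² = 2.56 + 24.01 = 26.57
|ZP|² = (15.6−20.8)² + (13.5−10.4)² = 27.04 + 9.61 = 36.65
|ZQ|² = (15.6−6.2)² + (13.5−11.2)² = 88.36 + 5.29 = 93.65
Sorted ascending: N, P, Q, … — the second-nearest is P.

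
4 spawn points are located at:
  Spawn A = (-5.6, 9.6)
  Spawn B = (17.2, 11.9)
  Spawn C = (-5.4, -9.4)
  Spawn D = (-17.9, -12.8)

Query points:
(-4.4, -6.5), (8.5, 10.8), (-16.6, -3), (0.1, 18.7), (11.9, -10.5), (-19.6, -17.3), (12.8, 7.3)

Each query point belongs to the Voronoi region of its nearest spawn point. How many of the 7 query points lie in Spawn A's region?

(-4.4, -6.5) — d² to each: Spawn A:260.65, Spawn B:805.12, Spawn C:9.41, Spawn D:221.94 → nearest is Spawn C
(8.5, 10.8) — d² to each: Spawn A:200.25, Spawn B:76.9, Spawn C:601.25, Spawn D:1253.92 → nearest is Spawn B
(-16.6, -3) — d² to each: Spawn A:279.76, Spawn B:1364.45, Spawn C:166.4, Spawn D:97.73 → nearest is Spawn D
(0.1, 18.7) — d² to each: Spawn A:115.3, Spawn B:338.65, Spawn C:819.86, Spawn D:1316.25 → nearest is Spawn A
(11.9, -10.5) — d² to each: Spawn A:710.26, Spawn B:529.85, Spawn C:300.5, Spawn D:893.33 → nearest is Spawn C
(-19.6, -17.3) — d² to each: Spawn A:919.61, Spawn B:2206.88, Spawn C:264.05, Spawn D:23.14 → nearest is Spawn D
(12.8, 7.3) — d² to each: Spawn A:343.85, Spawn B:40.52, Spawn C:610.13, Spawn D:1346.5 → nearest is Spawn B
1 of the 7 points has Spawn A as nearest.

1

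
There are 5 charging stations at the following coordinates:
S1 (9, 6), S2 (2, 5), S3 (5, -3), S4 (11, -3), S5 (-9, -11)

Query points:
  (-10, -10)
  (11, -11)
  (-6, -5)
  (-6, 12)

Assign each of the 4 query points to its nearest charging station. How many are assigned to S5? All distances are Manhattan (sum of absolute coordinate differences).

2

(-10, -10) — d to each: S1:35, S2:27, S3:22, S4:28, S5:2 → nearest is S5
(11, -11) — d to each: S1:19, S2:25, S3:14, S4:8, S5:20 → nearest is S4
(-6, -5) — d to each: S1:26, S2:18, S3:13, S4:19, S5:9 → nearest is S5
(-6, 12) — d to each: S1:21, S2:15, S3:26, S4:32, S5:26 → nearest is S2
2 of the 4 points have S5 as nearest.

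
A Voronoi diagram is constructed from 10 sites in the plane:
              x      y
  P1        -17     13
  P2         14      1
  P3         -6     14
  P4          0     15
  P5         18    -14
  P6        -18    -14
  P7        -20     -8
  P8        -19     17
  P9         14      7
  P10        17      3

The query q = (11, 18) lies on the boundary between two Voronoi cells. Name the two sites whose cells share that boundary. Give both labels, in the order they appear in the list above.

Squared distances from q to each site:
|qP1|² = 784 + 25 = 809
|qP2|² = 9 + 289 = 298
|qP3|² = 289 + 16 = 305
|qP4|² = 121 + 9 = 130
|qP5|² = 49 + 1024 = 1073
|qP6|² = 841 + 1024 = 1865
|qP7|² = 961 + 676 = 1637
|qP8|² = 900 + 1 = 901
|qP9|² = 9 + 121 = 130
d²(q, P10) = 36 + 225 = 261
q is equidistant from P4 and P9 (both at squared distance 130), and every other site is strictly farther — so q lies on the P4–P9 Voronoi edge.

P4 and P9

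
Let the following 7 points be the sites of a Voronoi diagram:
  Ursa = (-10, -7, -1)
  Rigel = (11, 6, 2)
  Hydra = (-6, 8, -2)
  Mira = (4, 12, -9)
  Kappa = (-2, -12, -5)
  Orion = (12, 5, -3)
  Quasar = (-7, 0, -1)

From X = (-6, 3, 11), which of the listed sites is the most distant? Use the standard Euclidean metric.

Squared Euclidean distances:
d²(X, Ursa) = (-6−(-10))² + (3−(-7))² + (11−(-1))² = 16 + 100 + 144 = 260
d²(X, Rigel) = (-6−11)² + (3−6)² + (11−2)² = 289 + 9 + 81 = 379
d²(X, Hydra) = (-6−(-6))² + (3−8)² + (11−(-2))² = 0 + 25 + 169 = 194
d²(X, Mira) = (-6−4)² + (3−12)² + (11−(-9))² = 100 + 81 + 400 = 581
d²(X, Kappa) = (-6−(-2))² + (3−(-12))² + (11−(-5))² = 16 + 225 + 256 = 497
d²(X, Orion) = (-6−12)² + (3−5)² + (11−(-3))² = 324 + 4 + 196 = 524
d²(X, Quasar) = (-6−(-7))² + (3−0)² + (11−(-1))² = 1 + 9 + 144 = 154
The largest is to Mira.

Mira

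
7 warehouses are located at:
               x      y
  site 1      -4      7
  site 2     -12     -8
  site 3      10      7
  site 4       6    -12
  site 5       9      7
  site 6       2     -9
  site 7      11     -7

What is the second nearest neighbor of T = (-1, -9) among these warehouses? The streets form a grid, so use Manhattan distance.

d(T, site 1) = |-1−(-4)| + |-9−7| = 3 + 16 = 19
d(T, site 2) = |-1−(-12)| + |-9−(-8)| = 11 + 1 = 12
d(T, site 3) = |-1−10| + |-9−7| = 11 + 16 = 27
d(T, site 4) = |-1−6| + |-9−(-12)| = 7 + 3 = 10
d(T, site 5) = |-1−9| + |-9−7| = 10 + 16 = 26
d(T, site 6) = |-1−2| + |-9−(-9)| = 3 + 0 = 3
d(T, site 7) = |-1−11| + |-9−(-7)| = 12 + 2 = 14
Sorted ascending: site 6, site 4, site 2, … — the second-nearest is site 4.

site 4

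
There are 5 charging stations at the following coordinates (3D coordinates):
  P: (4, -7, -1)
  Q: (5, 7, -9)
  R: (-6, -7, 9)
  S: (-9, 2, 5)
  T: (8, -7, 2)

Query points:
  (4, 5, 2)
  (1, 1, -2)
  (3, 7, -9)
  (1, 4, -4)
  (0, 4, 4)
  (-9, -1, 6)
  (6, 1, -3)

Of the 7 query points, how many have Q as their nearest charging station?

3

(4, 5, 2) — d² to each: P:153, Q:126, R:293, S:187, T:160 → nearest is Q
(1, 1, -2) — d² to each: P:74, Q:101, R:234, S:150, T:129 → nearest is P
(3, 7, -9) — d² to each: P:261, Q:4, R:601, S:365, T:342 → nearest is Q
(1, 4, -4) — d² to each: P:139, Q:50, R:339, S:185, T:206 → nearest is Q
(0, 4, 4) — d² to each: P:162, Q:203, R:182, S:86, T:189 → nearest is S
(-9, -1, 6) — d² to each: P:254, Q:485, R:54, S:10, T:341 → nearest is S
(6, 1, -3) — d² to each: P:72, Q:73, R:352, S:290, T:93 → nearest is P
3 of the 7 points have Q as nearest.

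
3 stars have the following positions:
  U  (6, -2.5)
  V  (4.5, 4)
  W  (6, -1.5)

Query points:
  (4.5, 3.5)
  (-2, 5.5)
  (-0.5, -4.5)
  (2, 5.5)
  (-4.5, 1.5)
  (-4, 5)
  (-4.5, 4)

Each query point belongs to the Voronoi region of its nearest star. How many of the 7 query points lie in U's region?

(4.5, 3.5) — d² to each: U:38.25, V:0.25, W:27.25 → nearest is V
(-2, 5.5) — d² to each: U:128, V:44.5, W:113 → nearest is V
(-0.5, -4.5) — d² to each: U:46.25, V:97.25, W:51.25 → nearest is U
(2, 5.5) — d² to each: U:80, V:8.5, W:65 → nearest is V
(-4.5, 1.5) — d² to each: U:126.25, V:87.25, W:119.25 → nearest is V
(-4, 5) — d² to each: U:156.25, V:73.25, W:142.25 → nearest is V
(-4.5, 4) — d² to each: U:152.5, V:81, W:140.5 → nearest is V
1 of the 7 points has U as nearest.

1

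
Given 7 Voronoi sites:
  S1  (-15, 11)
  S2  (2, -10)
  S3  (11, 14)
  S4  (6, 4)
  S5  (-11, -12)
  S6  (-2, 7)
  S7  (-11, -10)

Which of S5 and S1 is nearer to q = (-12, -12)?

S5

Compare squared distances:
|qS5|² = (-12−(-11))² + (-12−(-12))² = 1 + 0 = 1
|qS1|² = (-12−(-15))² + (-12−11)² = 9 + 529 = 538
1 < 538, so S5 is closer.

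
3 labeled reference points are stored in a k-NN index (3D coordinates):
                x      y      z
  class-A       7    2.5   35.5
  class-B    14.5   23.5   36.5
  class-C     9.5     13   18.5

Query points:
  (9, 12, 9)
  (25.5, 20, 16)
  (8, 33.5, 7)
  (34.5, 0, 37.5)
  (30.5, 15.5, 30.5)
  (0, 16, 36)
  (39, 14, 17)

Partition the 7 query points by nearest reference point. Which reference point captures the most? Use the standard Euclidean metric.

(9, 12, 9) — d² to each: class-A:796.5, class-B:918.75, class-C:91.5 → nearest is class-C
(25.5, 20, 16) — d² to each: class-A:1028.75, class-B:553.5, class-C:311.25 → nearest is class-C
(8, 33.5, 7) — d² to each: class-A:1774.25, class-B:1012.5, class-C:554.75 → nearest is class-C
(34.5, 0, 37.5) — d² to each: class-A:766.5, class-B:953.25, class-C:1155 → nearest is class-A
(30.5, 15.5, 30.5) — d² to each: class-A:746.25, class-B:356, class-C:591.25 → nearest is class-B
(0, 16, 36) — d² to each: class-A:231.5, class-B:266.75, class-C:405.5 → nearest is class-A
(39, 14, 17) — d² to each: class-A:1498.5, class-B:1070.75, class-C:873.5 → nearest is class-C
Tally — class-A:2, class-B:1, class-C:4. class-C captures the most (4).

class-C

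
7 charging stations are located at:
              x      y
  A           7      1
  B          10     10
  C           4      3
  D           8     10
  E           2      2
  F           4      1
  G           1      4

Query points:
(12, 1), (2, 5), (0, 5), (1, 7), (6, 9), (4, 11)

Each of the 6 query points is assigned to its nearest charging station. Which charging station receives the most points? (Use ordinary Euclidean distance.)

G

(12, 1) — d² to each: A:25, B:85, C:68, D:97, E:101, F:64, G:130 → nearest is A
(2, 5) — d² to each: A:41, B:89, C:8, D:61, E:9, F:20, G:2 → nearest is G
(0, 5) — d² to each: A:65, B:125, C:20, D:89, E:13, F:32, G:2 → nearest is G
(1, 7) — d² to each: A:72, B:90, C:25, D:58, E:26, F:45, G:9 → nearest is G
(6, 9) — d² to each: A:65, B:17, C:40, D:5, E:65, F:68, G:50 → nearest is D
(4, 11) — d² to each: A:109, B:37, C:64, D:17, E:85, F:100, G:58 → nearest is D
Tally — A:1, D:2, G:3. G captures the most (3).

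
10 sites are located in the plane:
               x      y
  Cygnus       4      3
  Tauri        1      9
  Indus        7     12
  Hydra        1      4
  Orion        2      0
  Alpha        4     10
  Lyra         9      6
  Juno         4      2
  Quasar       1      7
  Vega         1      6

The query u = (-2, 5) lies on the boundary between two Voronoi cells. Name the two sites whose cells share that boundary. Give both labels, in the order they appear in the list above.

Hydra and Vega

Squared distances from u to each site:
d²(u, Cygnus) = 36 + 4 = 40
d²(u, Tauri) = 9 + 16 = 25
d²(u, Indus) = 81 + 49 = 130
d²(u, Hydra) = 9 + 1 = 10
d²(u, Orion) = 16 + 25 = 41
d²(u, Alpha) = 36 + 25 = 61
d²(u, Lyra) = 121 + 1 = 122
d²(u, Juno) = 36 + 9 = 45
d²(u, Quasar) = 9 + 4 = 13
d²(u, Vega) = 9 + 1 = 10
u is equidistant from Hydra and Vega (both at squared distance 10), and every other site is strictly farther — so u lies on the Hydra–Vega Voronoi edge.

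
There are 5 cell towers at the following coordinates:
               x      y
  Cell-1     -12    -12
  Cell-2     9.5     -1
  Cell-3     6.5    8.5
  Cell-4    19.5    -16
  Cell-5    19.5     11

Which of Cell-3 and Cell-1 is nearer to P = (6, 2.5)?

Cell-3

Compare squared distances:
d²(P, Cell-3) = (6−6.5)² + (2.5−8.5)² = 0.25 + 36 = 36.25
d²(P, Cell-1) = (6−(-12))² + (2.5−(-12))² = 324 + 210.25 = 534.25
36.25 < 534.25, so Cell-3 is closer.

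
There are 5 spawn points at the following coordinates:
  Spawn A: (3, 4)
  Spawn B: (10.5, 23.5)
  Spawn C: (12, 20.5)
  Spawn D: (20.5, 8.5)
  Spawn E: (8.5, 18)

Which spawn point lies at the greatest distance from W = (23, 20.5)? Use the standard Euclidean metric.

Squared Euclidean distances:
d²(W, Spawn A) = (23−3)² + (20.5−4)² = 400 + 272.25 = 672.25
d²(W, Spawn B) = (23−10.5)² + (20.5−23.5)² = 156.25 + 9 = 165.25
d²(W, Spawn C) = (23−12)² + (20.5−20.5)² = 121 + 0 = 121
d²(W, Spawn D) = (23−20.5)² + (20.5−8.5)² = 6.25 + 144 = 150.25
d²(W, Spawn E) = (23−8.5)² + (20.5−18)² = 210.25 + 6.25 = 216.5
The largest is to Spawn A.

Spawn A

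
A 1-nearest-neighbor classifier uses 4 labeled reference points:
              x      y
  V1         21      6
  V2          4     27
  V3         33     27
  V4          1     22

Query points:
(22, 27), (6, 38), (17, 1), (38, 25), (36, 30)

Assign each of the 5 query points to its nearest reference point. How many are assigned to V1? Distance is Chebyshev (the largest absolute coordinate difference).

1

(22, 27) — d to each: V1:21, V2:18, V3:11, V4:21 → nearest is V3
(6, 38) — d to each: V1:32, V2:11, V3:27, V4:16 → nearest is V2
(17, 1) — d to each: V1:5, V2:26, V3:26, V4:21 → nearest is V1
(38, 25) — d to each: V1:19, V2:34, V3:5, V4:37 → nearest is V3
(36, 30) — d to each: V1:24, V2:32, V3:3, V4:35 → nearest is V3
1 of the 5 points has V1 as nearest.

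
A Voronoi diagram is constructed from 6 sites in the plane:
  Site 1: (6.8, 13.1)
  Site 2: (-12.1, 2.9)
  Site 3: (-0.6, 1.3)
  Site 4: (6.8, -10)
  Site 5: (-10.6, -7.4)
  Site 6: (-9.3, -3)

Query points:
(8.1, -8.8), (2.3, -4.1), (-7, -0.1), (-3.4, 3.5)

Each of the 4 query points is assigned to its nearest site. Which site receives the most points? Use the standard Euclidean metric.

Site 3

(8.1, -8.8) — d² to each: Site 1:481.3, Site 2:544.93, Site 3:177.7, Site 4:3.13, Site 5:351.65, Site 6:336.4 → nearest is Site 4
(2.3, -4.1) — d² to each: Site 1:316.09, Site 2:256.36, Site 3:37.57, Site 4:55.06, Site 5:177.3, Site 6:135.77 → nearest is Site 3
(-7, -0.1) — d² to each: Site 1:364.68, Site 2:35.01, Site 3:42.92, Site 4:288.45, Site 5:66.25, Site 6:13.7 → nearest is Site 6
(-3.4, 3.5) — d² to each: Site 1:196.2, Site 2:76.05, Site 3:12.68, Site 4:286.29, Site 5:170.65, Site 6:77.06 → nearest is Site 3
Tally — Site 3:2, Site 4:1, Site 6:1. Site 3 captures the most (2).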